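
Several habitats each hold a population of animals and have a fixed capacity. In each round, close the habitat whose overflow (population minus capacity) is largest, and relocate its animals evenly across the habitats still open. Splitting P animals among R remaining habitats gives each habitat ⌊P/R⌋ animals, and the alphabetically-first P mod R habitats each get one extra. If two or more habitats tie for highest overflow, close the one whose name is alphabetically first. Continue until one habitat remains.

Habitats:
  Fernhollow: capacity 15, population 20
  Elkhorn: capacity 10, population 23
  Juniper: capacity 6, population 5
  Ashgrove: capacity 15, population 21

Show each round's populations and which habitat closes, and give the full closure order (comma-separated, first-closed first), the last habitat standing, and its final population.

Round 1: Ashgrove=21 Elkhorn=23 Fernhollow=20 Juniper=5 → close Elkhorn (overflow 13)
  23÷3 = 7 each, +1 to first 2
Round 2: Ashgrove=29 Fernhollow=28 Juniper=12 → close Ashgrove (overflow 14)
  29÷2 = 14 each, +1 to first 1
Round 3: Fernhollow=43 Juniper=26 → close Fernhollow (overflow 28)
  43÷1 = 43 each, +1 to first 0

Closure order: Elkhorn, Ashgrove, Fernhollow
Last habitat: Juniper with 69 animals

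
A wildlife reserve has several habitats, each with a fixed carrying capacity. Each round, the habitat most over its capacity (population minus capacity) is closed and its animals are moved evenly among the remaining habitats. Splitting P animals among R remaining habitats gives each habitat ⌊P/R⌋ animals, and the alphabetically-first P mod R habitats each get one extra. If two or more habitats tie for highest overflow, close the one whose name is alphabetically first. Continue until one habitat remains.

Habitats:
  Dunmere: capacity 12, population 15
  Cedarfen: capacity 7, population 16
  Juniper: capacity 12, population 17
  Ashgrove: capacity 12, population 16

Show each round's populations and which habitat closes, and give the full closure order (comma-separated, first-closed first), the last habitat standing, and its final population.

Closure order: Cedarfen, Ashgrove, Juniper
Last habitat: Dunmere with 64 animals

Round 1: Ashgrove=16 Cedarfen=16 Dunmere=15 Juniper=17 → close Cedarfen (overflow 9)
  16÷3 = 5 each, +1 to first 1
Round 2: Ashgrove=22 Dunmere=20 Juniper=22 → close Ashgrove (overflow 10)
  22÷2 = 11 each, +1 to first 0
Round 3: Dunmere=31 Juniper=33 → close Juniper (overflow 21)
  33÷1 = 33 each, +1 to first 0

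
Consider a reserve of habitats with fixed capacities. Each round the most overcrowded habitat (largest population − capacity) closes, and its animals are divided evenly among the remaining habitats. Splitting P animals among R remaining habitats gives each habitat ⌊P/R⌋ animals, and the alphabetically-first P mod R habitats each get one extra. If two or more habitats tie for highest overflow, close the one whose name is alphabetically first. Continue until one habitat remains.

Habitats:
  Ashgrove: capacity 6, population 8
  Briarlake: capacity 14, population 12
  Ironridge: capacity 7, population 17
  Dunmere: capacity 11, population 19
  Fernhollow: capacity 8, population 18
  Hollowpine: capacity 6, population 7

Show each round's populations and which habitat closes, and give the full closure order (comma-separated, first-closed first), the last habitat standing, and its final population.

Closure order: Fernhollow, Ironridge, Dunmere, Ashgrove, Hollowpine
Last habitat: Briarlake with 81 animals

Round 1: Ashgrove=8 Briarlake=12 Dunmere=19 Fernhollow=18 Hollowpine=7 Ironridge=17 → close Fernhollow (overflow 10)
  18÷5 = 3 each, +1 to first 3
Round 2: Ashgrove=12 Briarlake=16 Dunmere=23 Hollowpine=10 Ironridge=20 → close Ironridge (overflow 13)
  20÷4 = 5 each, +1 to first 0
Round 3: Ashgrove=17 Briarlake=21 Dunmere=28 Hollowpine=15 → close Dunmere (overflow 17)
  28÷3 = 9 each, +1 to first 1
Round 4: Ashgrove=27 Briarlake=30 Hollowpine=24 → close Ashgrove (overflow 21)
  27÷2 = 13 each, +1 to first 1
Round 5: Briarlake=44 Hollowpine=37 → close Hollowpine (overflow 31)
  37÷1 = 37 each, +1 to first 0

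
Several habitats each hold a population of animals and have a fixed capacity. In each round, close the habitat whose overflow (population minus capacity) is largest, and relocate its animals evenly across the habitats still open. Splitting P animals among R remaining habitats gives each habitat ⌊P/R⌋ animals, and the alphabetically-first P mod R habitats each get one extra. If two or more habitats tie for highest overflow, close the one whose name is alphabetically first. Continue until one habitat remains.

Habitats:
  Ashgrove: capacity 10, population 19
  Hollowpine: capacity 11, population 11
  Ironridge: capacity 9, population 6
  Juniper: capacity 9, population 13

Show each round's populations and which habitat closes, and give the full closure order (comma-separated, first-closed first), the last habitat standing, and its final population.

Closure order: Ashgrove, Juniper, Hollowpine
Last habitat: Ironridge with 49 animals

Round 1: Ashgrove=19 Hollowpine=11 Ironridge=6 Juniper=13 → close Ashgrove (overflow 9)
  19÷3 = 6 each, +1 to first 1
Round 2: Hollowpine=18 Ironridge=12 Juniper=19 → close Juniper (overflow 10)
  19÷2 = 9 each, +1 to first 1
Round 3: Hollowpine=28 Ironridge=21 → close Hollowpine (overflow 17)
  28÷1 = 28 each, +1 to first 0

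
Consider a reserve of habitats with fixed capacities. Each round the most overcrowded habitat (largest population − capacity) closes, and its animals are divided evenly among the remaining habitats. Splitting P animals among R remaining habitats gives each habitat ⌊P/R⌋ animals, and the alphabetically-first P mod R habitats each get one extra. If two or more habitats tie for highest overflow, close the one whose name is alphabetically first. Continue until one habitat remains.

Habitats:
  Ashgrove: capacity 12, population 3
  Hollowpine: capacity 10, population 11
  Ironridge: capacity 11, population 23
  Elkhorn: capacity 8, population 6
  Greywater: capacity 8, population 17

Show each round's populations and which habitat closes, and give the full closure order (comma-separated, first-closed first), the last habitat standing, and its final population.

Round 1: Ashgrove=3 Elkhorn=6 Greywater=17 Hollowpine=11 Ironridge=23 → close Ironridge (overflow 12)
  23÷4 = 5 each, +1 to first 3
Round 2: Ashgrove=9 Elkhorn=12 Greywater=23 Hollowpine=16 → close Greywater (overflow 15)
  23÷3 = 7 each, +1 to first 2
Round 3: Ashgrove=17 Elkhorn=20 Hollowpine=23 → close Hollowpine (overflow 13)
  23÷2 = 11 each, +1 to first 1
Round 4: Ashgrove=29 Elkhorn=31 → close Elkhorn (overflow 23)
  31÷1 = 31 each, +1 to first 0

Closure order: Ironridge, Greywater, Hollowpine, Elkhorn
Last habitat: Ashgrove with 60 animals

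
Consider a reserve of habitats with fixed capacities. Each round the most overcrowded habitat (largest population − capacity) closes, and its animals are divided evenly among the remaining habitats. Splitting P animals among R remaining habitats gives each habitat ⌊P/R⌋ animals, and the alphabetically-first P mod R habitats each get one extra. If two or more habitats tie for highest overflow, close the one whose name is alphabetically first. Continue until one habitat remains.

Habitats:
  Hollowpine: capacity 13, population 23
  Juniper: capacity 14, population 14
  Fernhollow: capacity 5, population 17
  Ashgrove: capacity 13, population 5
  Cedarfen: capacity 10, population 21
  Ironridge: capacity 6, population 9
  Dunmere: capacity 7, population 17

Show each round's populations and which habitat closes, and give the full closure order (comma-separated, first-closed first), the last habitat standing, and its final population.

Round 1: Ashgrove=5 Cedarfen=21 Dunmere=17 Fernhollow=17 Hollowpine=23 Ironridge=9 Juniper=14 → close Fernhollow (overflow 12)
  17÷6 = 2 each, +1 to first 5
Round 2: Ashgrove=8 Cedarfen=24 Dunmere=20 Hollowpine=26 Ironridge=12 Juniper=16 → close Cedarfen (overflow 14)
  24÷5 = 4 each, +1 to first 4
Round 3: Ashgrove=13 Dunmere=25 Hollowpine=31 Ironridge=17 Juniper=20 → close Dunmere (overflow 18)
  25÷4 = 6 each, +1 to first 1
Round 4: Ashgrove=20 Hollowpine=37 Ironridge=23 Juniper=26 → close Hollowpine (overflow 24)
  37÷3 = 12 each, +1 to first 1
Round 5: Ashgrove=33 Ironridge=35 Juniper=38 → close Ironridge (overflow 29)
  35÷2 = 17 each, +1 to first 1
Round 6: Ashgrove=51 Juniper=55 → close Juniper (overflow 41)
  55÷1 = 55 each, +1 to first 0

Closure order: Fernhollow, Cedarfen, Dunmere, Hollowpine, Ironridge, Juniper
Last habitat: Ashgrove with 106 animals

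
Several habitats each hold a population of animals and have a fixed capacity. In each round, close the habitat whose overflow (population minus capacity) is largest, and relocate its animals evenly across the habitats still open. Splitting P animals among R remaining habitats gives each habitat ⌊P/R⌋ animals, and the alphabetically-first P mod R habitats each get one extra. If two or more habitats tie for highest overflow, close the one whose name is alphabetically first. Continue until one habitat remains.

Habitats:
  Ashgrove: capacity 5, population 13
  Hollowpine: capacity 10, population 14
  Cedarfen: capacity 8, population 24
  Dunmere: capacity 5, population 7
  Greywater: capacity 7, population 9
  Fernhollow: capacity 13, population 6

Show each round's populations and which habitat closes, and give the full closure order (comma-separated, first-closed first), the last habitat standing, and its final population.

Closure order: Cedarfen, Ashgrove, Dunmere, Greywater, Hollowpine
Last habitat: Fernhollow with 73 animals

Round 1: Ashgrove=13 Cedarfen=24 Dunmere=7 Fernhollow=6 Greywater=9 Hollowpine=14 → close Cedarfen (overflow 16)
  24÷5 = 4 each, +1 to first 4
Round 2: Ashgrove=18 Dunmere=12 Fernhollow=11 Greywater=14 Hollowpine=18 → close Ashgrove (overflow 13)
  18÷4 = 4 each, +1 to first 2
Round 3: Dunmere=17 Fernhollow=16 Greywater=18 Hollowpine=22 → close Dunmere (overflow 12)
  17÷3 = 5 each, +1 to first 2
Round 4: Fernhollow=22 Greywater=24 Hollowpine=27 → close Greywater (overflow 17)
  24÷2 = 12 each, +1 to first 0
Round 5: Fernhollow=34 Hollowpine=39 → close Hollowpine (overflow 29)
  39÷1 = 39 each, +1 to first 0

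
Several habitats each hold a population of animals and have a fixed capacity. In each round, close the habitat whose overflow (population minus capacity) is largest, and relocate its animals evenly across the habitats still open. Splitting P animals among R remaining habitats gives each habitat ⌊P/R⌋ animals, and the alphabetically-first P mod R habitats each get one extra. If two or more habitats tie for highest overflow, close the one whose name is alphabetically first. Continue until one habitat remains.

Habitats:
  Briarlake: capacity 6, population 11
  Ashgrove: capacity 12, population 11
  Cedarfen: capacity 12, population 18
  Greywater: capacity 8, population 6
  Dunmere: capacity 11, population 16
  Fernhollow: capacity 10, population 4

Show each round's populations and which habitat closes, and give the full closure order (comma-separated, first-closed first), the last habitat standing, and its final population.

Round 1: Ashgrove=11 Briarlake=11 Cedarfen=18 Dunmere=16 Fernhollow=4 Greywater=6 → close Cedarfen (overflow 6)
  18÷5 = 3 each, +1 to first 3
Round 2: Ashgrove=15 Briarlake=15 Dunmere=20 Fernhollow=7 Greywater=9 → close Briarlake (overflow 9)
  15÷4 = 3 each, +1 to first 3
Round 3: Ashgrove=19 Dunmere=24 Fernhollow=11 Greywater=12 → close Dunmere (overflow 13)
  24÷3 = 8 each, +1 to first 0
Round 4: Ashgrove=27 Fernhollow=19 Greywater=20 → close Ashgrove (overflow 15)
  27÷2 = 13 each, +1 to first 1
Round 5: Fernhollow=33 Greywater=33 → close Greywater (overflow 25)
  33÷1 = 33 each, +1 to first 0

Closure order: Cedarfen, Briarlake, Dunmere, Ashgrove, Greywater
Last habitat: Fernhollow with 66 animals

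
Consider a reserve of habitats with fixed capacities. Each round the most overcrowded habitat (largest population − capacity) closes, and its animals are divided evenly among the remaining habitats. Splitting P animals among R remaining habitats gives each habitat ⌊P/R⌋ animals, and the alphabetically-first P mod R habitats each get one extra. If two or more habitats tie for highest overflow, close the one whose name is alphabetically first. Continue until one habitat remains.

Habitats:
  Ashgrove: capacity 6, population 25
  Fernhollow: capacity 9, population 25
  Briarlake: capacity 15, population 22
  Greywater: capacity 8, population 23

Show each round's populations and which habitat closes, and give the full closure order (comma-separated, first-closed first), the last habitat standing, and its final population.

Round 1: Ashgrove=25 Briarlake=22 Fernhollow=25 Greywater=23 → close Ashgrove (overflow 19)
  25÷3 = 8 each, +1 to first 1
Round 2: Briarlake=31 Fernhollow=33 Greywater=31 → close Fernhollow (overflow 24)
  33÷2 = 16 each, +1 to first 1
Round 3: Briarlake=48 Greywater=47 → close Greywater (overflow 39)
  47÷1 = 47 each, +1 to first 0

Closure order: Ashgrove, Fernhollow, Greywater
Last habitat: Briarlake with 95 animals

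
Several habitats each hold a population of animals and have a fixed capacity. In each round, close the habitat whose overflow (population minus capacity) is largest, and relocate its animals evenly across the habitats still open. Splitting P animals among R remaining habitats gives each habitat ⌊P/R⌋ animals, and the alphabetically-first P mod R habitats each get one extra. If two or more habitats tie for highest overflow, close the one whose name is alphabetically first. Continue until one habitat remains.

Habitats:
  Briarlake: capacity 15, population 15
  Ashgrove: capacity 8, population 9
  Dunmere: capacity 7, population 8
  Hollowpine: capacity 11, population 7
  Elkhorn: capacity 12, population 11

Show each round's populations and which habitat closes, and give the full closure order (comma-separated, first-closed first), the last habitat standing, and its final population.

Round 1: Ashgrove=9 Briarlake=15 Dunmere=8 Elkhorn=11 Hollowpine=7 → close Ashgrove (overflow 1)
  9÷4 = 2 each, +1 to first 1
Round 2: Briarlake=18 Dunmere=10 Elkhorn=13 Hollowpine=9 → close Briarlake (overflow 3)
  18÷3 = 6 each, +1 to first 0
Round 3: Dunmere=16 Elkhorn=19 Hollowpine=15 → close Dunmere (overflow 9)
  16÷2 = 8 each, +1 to first 0
Round 4: Elkhorn=27 Hollowpine=23 → close Elkhorn (overflow 15)
  27÷1 = 27 each, +1 to first 0

Closure order: Ashgrove, Briarlake, Dunmere, Elkhorn
Last habitat: Hollowpine with 50 animals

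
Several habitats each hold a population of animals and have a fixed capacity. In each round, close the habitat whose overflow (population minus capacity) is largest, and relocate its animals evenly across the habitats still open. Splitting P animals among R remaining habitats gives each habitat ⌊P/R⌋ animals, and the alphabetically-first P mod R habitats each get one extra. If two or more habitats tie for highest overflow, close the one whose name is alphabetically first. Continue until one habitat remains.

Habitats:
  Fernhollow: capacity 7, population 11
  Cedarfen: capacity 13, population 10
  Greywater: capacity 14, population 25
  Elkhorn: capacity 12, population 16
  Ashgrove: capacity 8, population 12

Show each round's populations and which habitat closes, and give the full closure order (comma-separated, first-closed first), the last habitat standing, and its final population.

Closure order: Greywater, Ashgrove, Elkhorn, Fernhollow
Last habitat: Cedarfen with 74 animals

Round 1: Ashgrove=12 Cedarfen=10 Elkhorn=16 Fernhollow=11 Greywater=25 → close Greywater (overflow 11)
  25÷4 = 6 each, +1 to first 1
Round 2: Ashgrove=19 Cedarfen=16 Elkhorn=22 Fernhollow=17 → close Ashgrove (overflow 11)
  19÷3 = 6 each, +1 to first 1
Round 3: Cedarfen=23 Elkhorn=28 Fernhollow=23 → close Elkhorn (overflow 16)
  28÷2 = 14 each, +1 to first 0
Round 4: Cedarfen=37 Fernhollow=37 → close Fernhollow (overflow 30)
  37÷1 = 37 each, +1 to first 0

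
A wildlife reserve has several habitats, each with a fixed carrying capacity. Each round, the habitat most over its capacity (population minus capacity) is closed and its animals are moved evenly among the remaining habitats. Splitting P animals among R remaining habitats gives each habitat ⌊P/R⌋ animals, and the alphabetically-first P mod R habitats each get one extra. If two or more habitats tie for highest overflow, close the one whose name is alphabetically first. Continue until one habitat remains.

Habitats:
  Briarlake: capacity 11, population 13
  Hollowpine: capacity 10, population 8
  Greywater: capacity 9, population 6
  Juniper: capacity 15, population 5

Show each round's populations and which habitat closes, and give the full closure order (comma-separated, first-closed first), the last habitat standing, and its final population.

Closure order: Briarlake, Greywater, Hollowpine
Last habitat: Juniper with 32 animals

Round 1: Briarlake=13 Greywater=6 Hollowpine=8 Juniper=5 → close Briarlake (overflow 2)
  13÷3 = 4 each, +1 to first 1
Round 2: Greywater=11 Hollowpine=12 Juniper=9 → close Greywater (overflow 2)
  11÷2 = 5 each, +1 to first 1
Round 3: Hollowpine=18 Juniper=14 → close Hollowpine (overflow 8)
  18÷1 = 18 each, +1 to first 0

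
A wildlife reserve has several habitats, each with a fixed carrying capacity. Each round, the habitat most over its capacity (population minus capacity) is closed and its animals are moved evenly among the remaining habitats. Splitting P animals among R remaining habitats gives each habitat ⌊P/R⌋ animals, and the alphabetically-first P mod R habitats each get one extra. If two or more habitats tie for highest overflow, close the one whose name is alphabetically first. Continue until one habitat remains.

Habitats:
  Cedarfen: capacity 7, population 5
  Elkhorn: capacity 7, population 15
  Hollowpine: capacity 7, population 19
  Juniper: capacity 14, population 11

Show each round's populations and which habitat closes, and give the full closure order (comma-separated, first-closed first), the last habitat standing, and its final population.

Round 1: Cedarfen=5 Elkhorn=15 Hollowpine=19 Juniper=11 → close Hollowpine (overflow 12)
  19÷3 = 6 each, +1 to first 1
Round 2: Cedarfen=12 Elkhorn=21 Juniper=17 → close Elkhorn (overflow 14)
  21÷2 = 10 each, +1 to first 1
Round 3: Cedarfen=23 Juniper=27 → close Cedarfen (overflow 16)
  23÷1 = 23 each, +1 to first 0

Closure order: Hollowpine, Elkhorn, Cedarfen
Last habitat: Juniper with 50 animals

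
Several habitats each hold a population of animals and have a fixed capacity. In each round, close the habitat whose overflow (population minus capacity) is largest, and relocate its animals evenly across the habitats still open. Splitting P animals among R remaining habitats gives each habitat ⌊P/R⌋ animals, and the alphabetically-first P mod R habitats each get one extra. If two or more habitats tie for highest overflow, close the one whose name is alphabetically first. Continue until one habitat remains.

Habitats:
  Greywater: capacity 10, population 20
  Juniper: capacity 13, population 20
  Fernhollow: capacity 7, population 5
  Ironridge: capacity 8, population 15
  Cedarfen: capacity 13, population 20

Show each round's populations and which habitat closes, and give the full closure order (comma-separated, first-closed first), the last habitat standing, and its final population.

Closure order: Greywater, Cedarfen, Ironridge, Juniper
Last habitat: Fernhollow with 80 animals

Round 1: Cedarfen=20 Fernhollow=5 Greywater=20 Ironridge=15 Juniper=20 → close Greywater (overflow 10)
  20÷4 = 5 each, +1 to first 0
Round 2: Cedarfen=25 Fernhollow=10 Ironridge=20 Juniper=25 → close Cedarfen (overflow 12)
  25÷3 = 8 each, +1 to first 1
Round 3: Fernhollow=19 Ironridge=28 Juniper=33 → close Ironridge (overflow 20)
  28÷2 = 14 each, +1 to first 0
Round 4: Fernhollow=33 Juniper=47 → close Juniper (overflow 34)
  47÷1 = 47 each, +1 to first 0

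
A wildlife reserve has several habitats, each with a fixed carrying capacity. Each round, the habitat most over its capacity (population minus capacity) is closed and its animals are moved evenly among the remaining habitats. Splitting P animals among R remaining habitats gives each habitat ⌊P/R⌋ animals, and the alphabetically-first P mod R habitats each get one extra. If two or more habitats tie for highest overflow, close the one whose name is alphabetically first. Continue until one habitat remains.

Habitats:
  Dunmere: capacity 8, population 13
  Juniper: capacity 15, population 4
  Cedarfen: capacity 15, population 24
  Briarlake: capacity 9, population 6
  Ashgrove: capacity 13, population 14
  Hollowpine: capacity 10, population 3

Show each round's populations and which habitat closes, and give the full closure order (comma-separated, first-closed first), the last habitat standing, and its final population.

Closure order: Cedarfen, Dunmere, Ashgrove, Briarlake, Hollowpine
Last habitat: Juniper with 64 animals

Round 1: Ashgrove=14 Briarlake=6 Cedarfen=24 Dunmere=13 Hollowpine=3 Juniper=4 → close Cedarfen (overflow 9)
  24÷5 = 4 each, +1 to first 4
Round 2: Ashgrove=19 Briarlake=11 Dunmere=18 Hollowpine=8 Juniper=8 → close Dunmere (overflow 10)
  18÷4 = 4 each, +1 to first 2
Round 3: Ashgrove=24 Briarlake=16 Hollowpine=12 Juniper=12 → close Ashgrove (overflow 11)
  24÷3 = 8 each, +1 to first 0
Round 4: Briarlake=24 Hollowpine=20 Juniper=20 → close Briarlake (overflow 15)
  24÷2 = 12 each, +1 to first 0
Round 5: Hollowpine=32 Juniper=32 → close Hollowpine (overflow 22)
  32÷1 = 32 each, +1 to first 0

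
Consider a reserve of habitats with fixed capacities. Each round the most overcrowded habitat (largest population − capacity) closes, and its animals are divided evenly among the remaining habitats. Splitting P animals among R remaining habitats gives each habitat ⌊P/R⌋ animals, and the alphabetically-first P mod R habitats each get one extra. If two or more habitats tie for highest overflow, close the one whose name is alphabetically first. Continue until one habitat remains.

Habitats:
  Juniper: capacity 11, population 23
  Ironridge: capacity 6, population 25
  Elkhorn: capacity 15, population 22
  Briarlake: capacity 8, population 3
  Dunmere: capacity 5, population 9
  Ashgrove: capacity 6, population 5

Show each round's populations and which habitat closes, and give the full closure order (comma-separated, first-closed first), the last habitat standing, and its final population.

Closure order: Ironridge, Juniper, Elkhorn, Dunmere, Ashgrove
Last habitat: Briarlake with 87 animals

Round 1: Ashgrove=5 Briarlake=3 Dunmere=9 Elkhorn=22 Ironridge=25 Juniper=23 → close Ironridge (overflow 19)
  25÷5 = 5 each, +1 to first 0
Round 2: Ashgrove=10 Briarlake=8 Dunmere=14 Elkhorn=27 Juniper=28 → close Juniper (overflow 17)
  28÷4 = 7 each, +1 to first 0
Round 3: Ashgrove=17 Briarlake=15 Dunmere=21 Elkhorn=34 → close Elkhorn (overflow 19)
  34÷3 = 11 each, +1 to first 1
Round 4: Ashgrove=29 Briarlake=26 Dunmere=32 → close Dunmere (overflow 27)
  32÷2 = 16 each, +1 to first 0
Round 5: Ashgrove=45 Briarlake=42 → close Ashgrove (overflow 39)
  45÷1 = 45 each, +1 to first 0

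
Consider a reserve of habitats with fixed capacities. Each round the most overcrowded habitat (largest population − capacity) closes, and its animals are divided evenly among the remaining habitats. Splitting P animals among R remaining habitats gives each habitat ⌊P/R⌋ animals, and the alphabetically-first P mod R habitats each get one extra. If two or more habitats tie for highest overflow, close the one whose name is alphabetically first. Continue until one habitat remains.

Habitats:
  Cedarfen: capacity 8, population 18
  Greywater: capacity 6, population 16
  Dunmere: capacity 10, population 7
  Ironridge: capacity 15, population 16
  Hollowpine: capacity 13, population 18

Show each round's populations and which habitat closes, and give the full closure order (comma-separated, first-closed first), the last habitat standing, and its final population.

Round 1: Cedarfen=18 Dunmere=7 Greywater=16 Hollowpine=18 Ironridge=16 → close Cedarfen (overflow 10)
  18÷4 = 4 each, +1 to first 2
Round 2: Dunmere=12 Greywater=21 Hollowpine=22 Ironridge=20 → close Greywater (overflow 15)
  21÷3 = 7 each, +1 to first 0
Round 3: Dunmere=19 Hollowpine=29 Ironridge=27 → close Hollowpine (overflow 16)
  29÷2 = 14 each, +1 to first 1
Round 4: Dunmere=34 Ironridge=41 → close Ironridge (overflow 26)
  41÷1 = 41 each, +1 to first 0

Closure order: Cedarfen, Greywater, Hollowpine, Ironridge
Last habitat: Dunmere with 75 animals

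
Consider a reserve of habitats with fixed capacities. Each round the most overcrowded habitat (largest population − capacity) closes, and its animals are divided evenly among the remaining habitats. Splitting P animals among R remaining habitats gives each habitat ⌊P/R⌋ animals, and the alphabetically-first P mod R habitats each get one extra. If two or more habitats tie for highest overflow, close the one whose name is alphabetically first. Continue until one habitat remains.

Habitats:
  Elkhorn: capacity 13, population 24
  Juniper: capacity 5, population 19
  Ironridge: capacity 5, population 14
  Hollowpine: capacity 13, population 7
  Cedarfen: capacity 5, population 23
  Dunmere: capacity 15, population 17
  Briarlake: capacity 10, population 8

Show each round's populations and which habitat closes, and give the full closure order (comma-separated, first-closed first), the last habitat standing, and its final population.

Closure order: Cedarfen, Juniper, Elkhorn, Ironridge, Dunmere, Briarlake
Last habitat: Hollowpine with 112 animals

Round 1: Briarlake=8 Cedarfen=23 Dunmere=17 Elkhorn=24 Hollowpine=7 Ironridge=14 Juniper=19 → close Cedarfen (overflow 18)
  23÷6 = 3 each, +1 to first 5
Round 2: Briarlake=12 Dunmere=21 Elkhorn=28 Hollowpine=11 Ironridge=18 Juniper=22 → close Juniper (overflow 17)
  22÷5 = 4 each, +1 to first 2
Round 3: Briarlake=17 Dunmere=26 Elkhorn=32 Hollowpine=15 Ironridge=22 → close Elkhorn (overflow 19)
  32÷4 = 8 each, +1 to first 0
Round 4: Briarlake=25 Dunmere=34 Hollowpine=23 Ironridge=30 → close Ironridge (overflow 25)
  30÷3 = 10 each, +1 to first 0
Round 5: Briarlake=35 Dunmere=44 Hollowpine=33 → close Dunmere (overflow 29)
  44÷2 = 22 each, +1 to first 0
Round 6: Briarlake=57 Hollowpine=55 → close Briarlake (overflow 47)
  57÷1 = 57 each, +1 to first 0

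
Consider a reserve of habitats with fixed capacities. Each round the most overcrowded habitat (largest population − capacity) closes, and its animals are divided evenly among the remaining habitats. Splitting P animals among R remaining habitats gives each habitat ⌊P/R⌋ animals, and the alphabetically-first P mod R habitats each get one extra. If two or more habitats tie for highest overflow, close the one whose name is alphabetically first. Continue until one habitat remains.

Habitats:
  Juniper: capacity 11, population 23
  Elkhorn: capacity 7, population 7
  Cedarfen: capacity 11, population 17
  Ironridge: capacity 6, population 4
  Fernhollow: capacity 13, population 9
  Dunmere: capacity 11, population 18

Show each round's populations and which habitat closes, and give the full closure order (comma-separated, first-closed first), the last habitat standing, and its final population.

Round 1: Cedarfen=17 Dunmere=18 Elkhorn=7 Fernhollow=9 Ironridge=4 Juniper=23 → close Juniper (overflow 12)
  23÷5 = 4 each, +1 to first 3
Round 2: Cedarfen=22 Dunmere=23 Elkhorn=12 Fernhollow=13 Ironridge=8 → close Dunmere (overflow 12)
  23÷4 = 5 each, +1 to first 3
Round 3: Cedarfen=28 Elkhorn=18 Fernhollow=19 Ironridge=13 → close Cedarfen (overflow 17)
  28÷3 = 9 each, +1 to first 1
Round 4: Elkhorn=28 Fernhollow=28 Ironridge=22 → close Elkhorn (overflow 21)
  28÷2 = 14 each, +1 to first 0
Round 5: Fernhollow=42 Ironridge=36 → close Ironridge (overflow 30)
  36÷1 = 36 each, +1 to first 0

Closure order: Juniper, Dunmere, Cedarfen, Elkhorn, Ironridge
Last habitat: Fernhollow with 78 animals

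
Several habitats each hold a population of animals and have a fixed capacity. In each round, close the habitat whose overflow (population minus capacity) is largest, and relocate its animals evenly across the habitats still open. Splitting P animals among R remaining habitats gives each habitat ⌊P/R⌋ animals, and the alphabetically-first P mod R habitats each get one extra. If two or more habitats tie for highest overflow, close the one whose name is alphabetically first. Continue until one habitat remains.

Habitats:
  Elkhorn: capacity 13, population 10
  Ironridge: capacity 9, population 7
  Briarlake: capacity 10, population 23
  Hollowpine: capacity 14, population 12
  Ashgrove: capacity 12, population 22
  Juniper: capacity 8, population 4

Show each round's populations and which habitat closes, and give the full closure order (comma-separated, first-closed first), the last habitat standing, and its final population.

Closure order: Briarlake, Ashgrove, Hollowpine, Elkhorn, Ironridge
Last habitat: Juniper with 78 animals

Round 1: Ashgrove=22 Briarlake=23 Elkhorn=10 Hollowpine=12 Ironridge=7 Juniper=4 → close Briarlake (overflow 13)
  23÷5 = 4 each, +1 to first 3
Round 2: Ashgrove=27 Elkhorn=15 Hollowpine=17 Ironridge=11 Juniper=8 → close Ashgrove (overflow 15)
  27÷4 = 6 each, +1 to first 3
Round 3: Elkhorn=22 Hollowpine=24 Ironridge=18 Juniper=14 → close Hollowpine (overflow 10)
  24÷3 = 8 each, +1 to first 0
Round 4: Elkhorn=30 Ironridge=26 Juniper=22 → close Elkhorn (overflow 17)
  30÷2 = 15 each, +1 to first 0
Round 5: Ironridge=41 Juniper=37 → close Ironridge (overflow 32)
  41÷1 = 41 each, +1 to first 0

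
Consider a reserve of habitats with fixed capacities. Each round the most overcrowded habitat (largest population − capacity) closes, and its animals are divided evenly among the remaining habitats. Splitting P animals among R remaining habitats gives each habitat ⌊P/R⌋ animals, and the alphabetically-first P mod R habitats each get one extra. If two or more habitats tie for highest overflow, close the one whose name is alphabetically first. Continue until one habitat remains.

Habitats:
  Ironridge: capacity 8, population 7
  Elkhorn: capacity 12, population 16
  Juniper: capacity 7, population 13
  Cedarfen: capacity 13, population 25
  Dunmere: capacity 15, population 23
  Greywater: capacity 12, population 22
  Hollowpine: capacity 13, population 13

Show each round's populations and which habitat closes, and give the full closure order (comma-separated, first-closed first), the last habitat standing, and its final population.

Round 1: Cedarfen=25 Dunmere=23 Elkhorn=16 Greywater=22 Hollowpine=13 Ironridge=7 Juniper=13 → close Cedarfen (overflow 12)
  25÷6 = 4 each, +1 to first 1
Round 2: Dunmere=28 Elkhorn=20 Greywater=26 Hollowpine=17 Ironridge=11 Juniper=17 → close Greywater (overflow 14)
  26÷5 = 5 each, +1 to first 1
Round 3: Dunmere=34 Elkhorn=25 Hollowpine=22 Ironridge=16 Juniper=22 → close Dunmere (overflow 19)
  34÷4 = 8 each, +1 to first 2
Round 4: Elkhorn=34 Hollowpine=31 Ironridge=24 Juniper=30 → close Juniper (overflow 23)
  30÷3 = 10 each, +1 to first 0
Round 5: Elkhorn=44 Hollowpine=41 Ironridge=34 → close Elkhorn (overflow 32)
  44÷2 = 22 each, +1 to first 0
Round 6: Hollowpine=63 Ironridge=56 → close Hollowpine (overflow 50)
  63÷1 = 63 each, +1 to first 0

Closure order: Cedarfen, Greywater, Dunmere, Juniper, Elkhorn, Hollowpine
Last habitat: Ironridge with 119 animals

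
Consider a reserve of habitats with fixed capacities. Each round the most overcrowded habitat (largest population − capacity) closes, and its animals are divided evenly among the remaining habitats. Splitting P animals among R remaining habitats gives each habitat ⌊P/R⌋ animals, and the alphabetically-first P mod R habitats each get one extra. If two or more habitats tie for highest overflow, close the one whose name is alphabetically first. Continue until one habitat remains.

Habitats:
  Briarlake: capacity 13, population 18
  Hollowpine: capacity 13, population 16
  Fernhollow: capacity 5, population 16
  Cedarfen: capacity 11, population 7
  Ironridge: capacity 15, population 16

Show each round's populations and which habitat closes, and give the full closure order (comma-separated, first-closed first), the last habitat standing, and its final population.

Closure order: Fernhollow, Briarlake, Hollowpine, Ironridge
Last habitat: Cedarfen with 73 animals

Round 1: Briarlake=18 Cedarfen=7 Fernhollow=16 Hollowpine=16 Ironridge=16 → close Fernhollow (overflow 11)
  16÷4 = 4 each, +1 to first 0
Round 2: Briarlake=22 Cedarfen=11 Hollowpine=20 Ironridge=20 → close Briarlake (overflow 9)
  22÷3 = 7 each, +1 to first 1
Round 3: Cedarfen=19 Hollowpine=27 Ironridge=27 → close Hollowpine (overflow 14)
  27÷2 = 13 each, +1 to first 1
Round 4: Cedarfen=33 Ironridge=40 → close Ironridge (overflow 25)
  40÷1 = 40 each, +1 to first 0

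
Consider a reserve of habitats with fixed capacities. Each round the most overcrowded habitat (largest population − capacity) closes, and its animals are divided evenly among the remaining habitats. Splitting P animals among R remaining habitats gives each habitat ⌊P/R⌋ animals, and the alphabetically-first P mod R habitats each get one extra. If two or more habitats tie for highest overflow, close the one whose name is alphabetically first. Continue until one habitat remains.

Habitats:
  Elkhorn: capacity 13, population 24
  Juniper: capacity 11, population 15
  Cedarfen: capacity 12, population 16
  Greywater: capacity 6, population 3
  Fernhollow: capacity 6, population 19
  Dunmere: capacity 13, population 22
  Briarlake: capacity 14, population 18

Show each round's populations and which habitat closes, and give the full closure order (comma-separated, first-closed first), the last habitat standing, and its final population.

Closure order: Fernhollow, Elkhorn, Dunmere, Briarlake, Cedarfen, Juniper
Last habitat: Greywater with 117 animals

Round 1: Briarlake=18 Cedarfen=16 Dunmere=22 Elkhorn=24 Fernhollow=19 Greywater=3 Juniper=15 → close Fernhollow (overflow 13)
  19÷6 = 3 each, +1 to first 1
Round 2: Briarlake=22 Cedarfen=19 Dunmere=25 Elkhorn=27 Greywater=6 Juniper=18 → close Elkhorn (overflow 14)
  27÷5 = 5 each, +1 to first 2
Round 3: Briarlake=28 Cedarfen=25 Dunmere=30 Greywater=11 Juniper=23 → close Dunmere (overflow 17)
  30÷4 = 7 each, +1 to first 2
Round 4: Briarlake=36 Cedarfen=33 Greywater=18 Juniper=30 → close Briarlake (overflow 22)
  36÷3 = 12 each, +1 to first 0
Round 5: Cedarfen=45 Greywater=30 Juniper=42 → close Cedarfen (overflow 33)
  45÷2 = 22 each, +1 to first 1
Round 6: Greywater=53 Juniper=64 → close Juniper (overflow 53)
  64÷1 = 64 each, +1 to first 0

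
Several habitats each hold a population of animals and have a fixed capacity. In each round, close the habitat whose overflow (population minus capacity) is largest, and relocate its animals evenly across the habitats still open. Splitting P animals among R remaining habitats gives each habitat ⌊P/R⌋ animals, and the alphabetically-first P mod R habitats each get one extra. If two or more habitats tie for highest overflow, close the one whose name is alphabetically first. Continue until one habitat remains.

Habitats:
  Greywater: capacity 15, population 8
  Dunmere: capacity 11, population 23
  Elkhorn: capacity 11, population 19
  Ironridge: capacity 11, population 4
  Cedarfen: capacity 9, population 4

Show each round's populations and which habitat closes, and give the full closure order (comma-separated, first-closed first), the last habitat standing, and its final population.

Closure order: Dunmere, Elkhorn, Cedarfen, Greywater
Last habitat: Ironridge with 58 animals

Round 1: Cedarfen=4 Dunmere=23 Elkhorn=19 Greywater=8 Ironridge=4 → close Dunmere (overflow 12)
  23÷4 = 5 each, +1 to first 3
Round 2: Cedarfen=10 Elkhorn=25 Greywater=14 Ironridge=9 → close Elkhorn (overflow 14)
  25÷3 = 8 each, +1 to first 1
Round 3: Cedarfen=19 Greywater=22 Ironridge=17 → close Cedarfen (overflow 10)
  19÷2 = 9 each, +1 to first 1
Round 4: Greywater=32 Ironridge=26 → close Greywater (overflow 17)
  32÷1 = 32 each, +1 to first 0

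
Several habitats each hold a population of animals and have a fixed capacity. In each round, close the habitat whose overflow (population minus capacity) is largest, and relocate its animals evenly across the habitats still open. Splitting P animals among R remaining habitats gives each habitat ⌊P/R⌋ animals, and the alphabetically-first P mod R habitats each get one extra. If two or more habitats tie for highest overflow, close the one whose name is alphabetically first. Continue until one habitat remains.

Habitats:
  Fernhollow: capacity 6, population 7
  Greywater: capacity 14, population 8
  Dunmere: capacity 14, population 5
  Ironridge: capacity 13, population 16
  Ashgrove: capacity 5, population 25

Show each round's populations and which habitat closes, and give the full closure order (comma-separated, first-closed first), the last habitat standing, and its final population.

Round 1: Ashgrove=25 Dunmere=5 Fernhollow=7 Greywater=8 Ironridge=16 → close Ashgrove (overflow 20)
  25÷4 = 6 each, +1 to first 1
Round 2: Dunmere=12 Fernhollow=13 Greywater=14 Ironridge=22 → close Ironridge (overflow 9)
  22÷3 = 7 each, +1 to first 1
Round 3: Dunmere=20 Fernhollow=20 Greywater=21 → close Fernhollow (overflow 14)
  20÷2 = 10 each, +1 to first 0
Round 4: Dunmere=30 Greywater=31 → close Greywater (overflow 17)
  31÷1 = 31 each, +1 to first 0

Closure order: Ashgrove, Ironridge, Fernhollow, Greywater
Last habitat: Dunmere with 61 animals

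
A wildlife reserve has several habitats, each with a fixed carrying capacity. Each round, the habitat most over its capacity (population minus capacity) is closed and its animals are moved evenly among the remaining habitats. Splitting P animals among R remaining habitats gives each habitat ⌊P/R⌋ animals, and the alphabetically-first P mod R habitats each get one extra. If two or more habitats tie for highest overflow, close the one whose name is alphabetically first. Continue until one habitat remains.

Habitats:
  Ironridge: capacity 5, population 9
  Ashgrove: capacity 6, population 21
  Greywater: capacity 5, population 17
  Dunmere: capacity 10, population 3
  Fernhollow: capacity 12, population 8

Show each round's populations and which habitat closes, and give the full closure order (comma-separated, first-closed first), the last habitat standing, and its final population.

Round 1: Ashgrove=21 Dunmere=3 Fernhollow=8 Greywater=17 Ironridge=9 → close Ashgrove (overflow 15)
  21÷4 = 5 each, +1 to first 1
Round 2: Dunmere=9 Fernhollow=13 Greywater=22 Ironridge=14 → close Greywater (overflow 17)
  22÷3 = 7 each, +1 to first 1
Round 3: Dunmere=17 Fernhollow=20 Ironridge=21 → close Ironridge (overflow 16)
  21÷2 = 10 each, +1 to first 1
Round 4: Dunmere=28 Fernhollow=30 → close Dunmere (overflow 18)
  28÷1 = 28 each, +1 to first 0

Closure order: Ashgrove, Greywater, Ironridge, Dunmere
Last habitat: Fernhollow with 58 animals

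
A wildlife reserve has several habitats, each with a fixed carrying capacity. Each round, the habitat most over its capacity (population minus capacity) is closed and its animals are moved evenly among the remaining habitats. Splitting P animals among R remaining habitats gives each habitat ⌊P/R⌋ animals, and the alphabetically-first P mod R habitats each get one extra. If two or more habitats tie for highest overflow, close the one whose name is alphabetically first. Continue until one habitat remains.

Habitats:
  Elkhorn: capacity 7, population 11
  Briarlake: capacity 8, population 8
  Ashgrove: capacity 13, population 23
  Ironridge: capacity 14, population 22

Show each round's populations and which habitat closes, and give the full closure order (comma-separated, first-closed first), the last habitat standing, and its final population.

Round 1: Ashgrove=23 Briarlake=8 Elkhorn=11 Ironridge=22 → close Ashgrove (overflow 10)
  23÷3 = 7 each, +1 to first 2
Round 2: Briarlake=16 Elkhorn=19 Ironridge=29 → close Ironridge (overflow 15)
  29÷2 = 14 each, +1 to first 1
Round 3: Briarlake=31 Elkhorn=33 → close Elkhorn (overflow 26)
  33÷1 = 33 each, +1 to first 0

Closure order: Ashgrove, Ironridge, Elkhorn
Last habitat: Briarlake with 64 animals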